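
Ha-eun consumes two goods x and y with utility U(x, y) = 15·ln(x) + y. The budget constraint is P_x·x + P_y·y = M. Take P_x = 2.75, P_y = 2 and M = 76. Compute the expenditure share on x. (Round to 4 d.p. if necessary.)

share on x = 0.3947

Set MRS = P_x/P_y: (15/x)/1 = P_x/P_y.
So x*(P_x,P_y) = 15·P_y/P_x, independent of income; and y* = (M − 15·P_y)/P_y.
At the given prices: x* = 15·2/2.75 = 10.9091, and y* = 23.
Expenditure on x: 2.75·10.9091 = 30; share = 0.3947.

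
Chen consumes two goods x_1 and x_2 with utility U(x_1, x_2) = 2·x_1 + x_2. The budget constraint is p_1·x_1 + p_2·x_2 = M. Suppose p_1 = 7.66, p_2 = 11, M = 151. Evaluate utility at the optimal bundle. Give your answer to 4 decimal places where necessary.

Perfect substitutes: compare marginal utility per dollar. 2/p_1 vs 1/p_2 → 0.2611 vs 0.0909.
x_1 gives more utility per dollar, so spend all income on x_1: x_1* = M/p_1, x_2* = 0.
Numerically: x_1* = 19.7128, x_2* = 0.
Utility at the optimum: U(19.7128, 0) = 39.4256.

V = 39.4256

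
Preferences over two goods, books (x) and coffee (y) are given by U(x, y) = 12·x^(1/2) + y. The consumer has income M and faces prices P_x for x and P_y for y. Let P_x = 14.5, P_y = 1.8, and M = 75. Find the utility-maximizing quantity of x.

Set MRS = P_x/P_y: 6·x^(−1/2) = P_x/P_y.
Thus x* = (6·P_y/P_x)² — independent of M — with the rest of income spent on y.
Plugging in: x* = (6·1.8/14.5)² = 0.5548.

x* = 0.5548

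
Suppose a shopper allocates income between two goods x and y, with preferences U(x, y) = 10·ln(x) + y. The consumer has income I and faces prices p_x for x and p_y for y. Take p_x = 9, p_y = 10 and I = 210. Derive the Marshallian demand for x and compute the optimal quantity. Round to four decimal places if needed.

x* = 11.1111

Set MRS = p_x/p_y: (10/x)/1 = p_x/p_y.
So x*(p_x,p_y) = 10·p_y/p_x, independent of income; and y* = (I − 10·p_y)/p_y.
At the given prices: x* = 10·10/9 = 11.1111.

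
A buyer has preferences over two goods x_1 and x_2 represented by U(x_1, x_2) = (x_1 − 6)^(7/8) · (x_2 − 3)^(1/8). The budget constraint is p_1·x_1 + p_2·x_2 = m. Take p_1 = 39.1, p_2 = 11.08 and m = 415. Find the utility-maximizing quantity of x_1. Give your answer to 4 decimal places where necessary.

Let x_1' = x_1−6, x_2' = x_2−3. MRS = 7·x_2'/x_1' = p_1/p_2.
After buying the subsistence bundle (6, 3), a share 0.875 of the remaining income goes to x_1: x_1* = 6 + 0.875·(m − 6p_1 − 3p_2)/p_1.
Discretionary income = 415 − 6·39.1 − 3·11.08 = 147.16; x_1* = 6 + 0.875·147.16/39.1 = 9.2932.

x_1* = 9.2932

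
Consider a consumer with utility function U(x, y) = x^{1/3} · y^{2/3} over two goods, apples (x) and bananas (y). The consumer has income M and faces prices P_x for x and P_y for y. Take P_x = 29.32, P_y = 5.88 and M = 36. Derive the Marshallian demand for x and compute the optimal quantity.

Demand: x*(P_x,P_y,M) = 1/3·M/P_x and y* = 2/3·M/P_y.
At P_x=29.32, P_y=5.88, M=36: x* = 1/3·36/29.32 = 0.4093.

x* = 0.4093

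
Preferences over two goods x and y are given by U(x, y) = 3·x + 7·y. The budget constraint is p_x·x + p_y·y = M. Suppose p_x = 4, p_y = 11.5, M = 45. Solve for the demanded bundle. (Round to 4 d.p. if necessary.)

Linear utility — the consumer picks whichever good has higher MU/price: 3/4 = 0.75 vs 7/11.5 = 0.6087.
x gives more utility per dollar, so spend all income on x: x* = M/p_x, y* = 0.
Numerically: x* = 11.25, y* = 0.

x* = 11.25, y* = 0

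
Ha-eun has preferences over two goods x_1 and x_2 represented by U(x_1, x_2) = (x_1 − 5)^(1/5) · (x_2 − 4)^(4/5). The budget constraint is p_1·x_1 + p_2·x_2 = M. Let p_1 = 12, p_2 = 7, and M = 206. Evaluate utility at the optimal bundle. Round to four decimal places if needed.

V = 9.1758

Discretionary income = 206 − 5·12 − 4·7 = 118; x_1* = 5 + 0.2·118/12 = 6.9667; x_2* = 4 + 0.8·118/7 = 17.4857.
Utility at the optimum: U(6.9667, 17.4857) = 9.1758.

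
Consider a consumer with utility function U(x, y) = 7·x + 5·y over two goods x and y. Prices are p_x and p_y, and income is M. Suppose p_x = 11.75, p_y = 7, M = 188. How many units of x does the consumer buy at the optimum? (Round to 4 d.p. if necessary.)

x* = 0

y gives more utility per dollar, so spend all income on y: y* = M/p_y, x* = 0.
Numerically: x* = 0, y* = 26.8571.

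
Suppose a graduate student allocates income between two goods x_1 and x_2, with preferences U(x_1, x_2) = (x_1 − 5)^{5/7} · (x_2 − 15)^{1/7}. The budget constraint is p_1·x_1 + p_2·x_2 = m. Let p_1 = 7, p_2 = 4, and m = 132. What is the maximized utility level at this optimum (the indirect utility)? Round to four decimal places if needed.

Let x_1' = x_1−5, x_2' = x_2−15. MRS = 5·x_2'/x_1' = p_1/p_2.
After buying the subsistence bundle (5, 15), a share 5/6 of the remaining income goes to x_1: x_1* = 5 + 5/6·(m − 5p_1 − 15p_2)/p_1.
Discretionary income = 132 − 5·7 − 15·4 = 37; x_1* = 5 + 5/6·37/7 = 9.4048; x_2* = 15 + 1/6·37/4 = 16.5417.
Utility at the optimum: U(9.4048, 16.5417) = 3.0676.

V = 3.0676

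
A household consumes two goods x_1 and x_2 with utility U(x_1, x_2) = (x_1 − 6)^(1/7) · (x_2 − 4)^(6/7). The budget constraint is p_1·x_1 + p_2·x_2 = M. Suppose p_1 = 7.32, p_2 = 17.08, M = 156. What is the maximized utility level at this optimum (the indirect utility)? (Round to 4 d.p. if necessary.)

V = 1.9189

MRS = (1/6)·(x_2−4)/(x_1−6). Tangency with p_1/p_2 gives x_2−4 = 6·(p_1/p_2)·(x_1−6).
After buying the subsistence bundle (6, 4), a share 1/7 of the remaining income goes to x_1: x_1* = 6 + 1/7·(M − 6p_1 − 4p_2)/p_1.
Discretionary income = 156 − 6·7.32 − 4·17.08 = 43.76; x_1* = 6 + 1/7·43.76/7.32 = 6.854; x_2* = 4 + 6/7·43.76/17.08 = 6.1961.
Utility at the optimum: U(6.854, 6.1961) = 1.9189.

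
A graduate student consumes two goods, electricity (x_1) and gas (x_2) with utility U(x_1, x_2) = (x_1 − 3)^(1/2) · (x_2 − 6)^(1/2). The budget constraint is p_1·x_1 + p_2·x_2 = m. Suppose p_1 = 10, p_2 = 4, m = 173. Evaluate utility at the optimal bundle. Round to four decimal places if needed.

V = 9.4078

After buying the subsistence bundle (3, 6), a share 0.5 of the remaining income goes to x_1: x_1* = 3 + 0.5·(m − 3p_1 − 6p_2)/p_1.
Discretionary income = 173 − 3·10 − 6·4 = 119; x_1* = 3 + 0.5·119/10 = 8.95; x_2* = 6 + 0.5·119/4 = 20.875.
Utility at the optimum: U(8.95, 20.875) = 9.4078.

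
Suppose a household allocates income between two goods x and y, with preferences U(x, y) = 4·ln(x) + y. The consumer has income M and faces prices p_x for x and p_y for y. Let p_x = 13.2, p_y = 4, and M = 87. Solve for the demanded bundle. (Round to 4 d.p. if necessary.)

x* = 1.2121, y* = 17.75

MU_x = 4/x, MU_y = 1. Tangency: 4/x = p_x/p_y.
So x*(p_x,p_y) = 4·p_y/p_x, independent of income; and y* = (M − 4·p_y)/p_y.
At the given prices: x* = 4·4/13.2 = 1.2121, and y* = 17.75.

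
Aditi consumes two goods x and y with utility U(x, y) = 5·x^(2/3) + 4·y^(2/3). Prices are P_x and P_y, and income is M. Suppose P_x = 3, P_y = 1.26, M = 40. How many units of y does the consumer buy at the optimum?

MRS = MU_x/MU_y = (5/4)·(y/x)^(1/3). Set equal to P_x/P_y.
Solve for the ratio: y/x = [(4/5)·P_x/P_y]^(3).
With the ratio pinned down, the budget gives x* = M/(P_x + P_y·(y/x)) and y* = (y/x)·x*.
Numerically y/x = 6.910701, so x* = 40/(3 + 1.26·6.910701) = 3.4166 and y* = 6.910701·3.4166 = 23.6112.

y* = 23.6112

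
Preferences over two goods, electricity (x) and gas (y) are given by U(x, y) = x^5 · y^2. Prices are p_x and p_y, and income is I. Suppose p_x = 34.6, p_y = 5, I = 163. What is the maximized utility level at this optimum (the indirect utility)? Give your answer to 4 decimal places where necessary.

Tangency: MRS = (5/2)·y/x = p_x/p_y.
Rearranging, p_y·y = (2/5)·p_x·x. Substituting into the budget gives p_x·x·(1 + (2/5)) = I.
Demand: x*(p_x,p_y,I) = 5/7·I/p_x and y* = 2/7·I/p_y.
At p_x=34.6, p_y=5, I=163: x* = 5/7·163/34.6 = 3.365, y* = 9.3143.
Utility at the optimum: U(3.365, 9.3143) = 37429.7099.

V = 37429.7099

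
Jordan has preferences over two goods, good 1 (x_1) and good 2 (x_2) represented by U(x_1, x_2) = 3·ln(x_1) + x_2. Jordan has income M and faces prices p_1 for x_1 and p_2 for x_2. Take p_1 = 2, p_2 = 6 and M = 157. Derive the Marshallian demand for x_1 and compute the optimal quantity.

Set MRS = p_1/p_2: (3/x_1)/1 = p_1/p_2.
So x_1*(p_1,p_2) = 3·p_2/p_1, independent of income; and x_2* = (M − 3·p_2)/p_2.
At the given prices: x_1* = 3·6/2 = 9.

x_1* = 9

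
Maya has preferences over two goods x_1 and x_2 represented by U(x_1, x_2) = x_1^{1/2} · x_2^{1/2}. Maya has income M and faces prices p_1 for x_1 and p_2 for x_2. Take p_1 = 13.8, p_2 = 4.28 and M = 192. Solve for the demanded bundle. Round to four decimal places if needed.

x_1* = 6.9565, x_2* = 22.4299

Tangency: MRS = x_2/x_1 = p_1/p_2.
So 0.5·p_2·x_2 = 0.5·p_1·x_1; combined with the budget, a share 0.5 of income goes to x_1.
Demand: x_1*(p_1,p_2,M) = 0.5·M/p_1 and x_2* = 0.5·M/p_2.
At p_1=13.8, p_2=4.28, M=192: x_1* = 0.5·192/13.8 = 6.9565, x_2* = 22.4299.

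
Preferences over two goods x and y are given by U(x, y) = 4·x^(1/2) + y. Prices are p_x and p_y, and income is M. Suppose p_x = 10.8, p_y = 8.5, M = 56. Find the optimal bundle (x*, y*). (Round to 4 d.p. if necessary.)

x* = 2.4777, y* = 3.4401

Set MRS = p_x/p_y: 2·x^(−1/2) = p_x/p_y.
Solve: √x = 2·p_y/p_x, so x*(p_x,p_y) = (2·p_y/p_x)², and y* = (M − p_x·x*)/p_y.
Plugging in: x* = (2·8.5/10.8)² = 2.4777, y* = 3.4401.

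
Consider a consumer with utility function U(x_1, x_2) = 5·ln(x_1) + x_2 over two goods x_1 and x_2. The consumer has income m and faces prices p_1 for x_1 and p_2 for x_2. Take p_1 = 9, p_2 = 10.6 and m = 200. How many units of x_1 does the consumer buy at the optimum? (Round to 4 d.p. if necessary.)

MU_x_1 = 5/x_1, MU_x_2 = 1. Tangency: 5/x_1 = p_1/p_2.
So x_1*(p_1,p_2) = 5·p_2/p_1, independent of income; and x_2* = (m − 5·p_2)/p_2.
At the given prices: x_1* = 5·10.6/9 = 5.8889.

x_1* = 5.8889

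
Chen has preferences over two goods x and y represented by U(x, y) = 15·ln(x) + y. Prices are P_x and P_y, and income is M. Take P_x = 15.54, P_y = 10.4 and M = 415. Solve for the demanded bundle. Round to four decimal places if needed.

MU_x = 15/x, MU_y = 1. Tangency: 15/x = P_x/P_y.
So x*(P_x,P_y) = 15·P_y/P_x, independent of income; and y* = (M − 15·P_y)/P_y.
At the given prices: x* = 15·10.4/15.54 = 10.0386, and y* = 24.9038.

x* = 10.0386, y* = 24.9038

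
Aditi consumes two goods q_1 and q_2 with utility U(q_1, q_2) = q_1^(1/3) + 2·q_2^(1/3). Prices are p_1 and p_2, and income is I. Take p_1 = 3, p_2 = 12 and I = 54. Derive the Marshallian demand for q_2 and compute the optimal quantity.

Numerically q_2/q_1 = 0.353553, so q_1* = 54/(3 + 12·0.353553) = 7.4558 and q_2* = 0.353553·7.4558 = 2.636.

q_2* = 2.636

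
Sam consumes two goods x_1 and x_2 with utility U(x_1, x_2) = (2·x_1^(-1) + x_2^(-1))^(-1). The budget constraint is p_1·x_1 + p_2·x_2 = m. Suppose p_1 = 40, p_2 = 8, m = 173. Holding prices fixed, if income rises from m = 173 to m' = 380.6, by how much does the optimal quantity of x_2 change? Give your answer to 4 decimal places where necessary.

From the CES first-order condition, 2·(x_2/x_1)^(2) = p_1/p_2.
Solve for the ratio: x_2/x_1 = [(1/2)·p_1/p_2]^(0.5).
With the ratio pinned down, the budget gives x_1* = m/(p_1 + p_2·(x_2/x_1)) and x_2* = (x_2/x_1)·x_1*.
Numerically x_2/x_1 = 1.581139, so x_1* = 173/(40 + 8·1.581139) = 3.2859 and x_2* = 1.581139·3.2859 = 5.1955.
At m' = 380.6: x_2* = 11.43. Change: 11.43 − 5.1955 = 6.2346.

Δx_2* = 6.2346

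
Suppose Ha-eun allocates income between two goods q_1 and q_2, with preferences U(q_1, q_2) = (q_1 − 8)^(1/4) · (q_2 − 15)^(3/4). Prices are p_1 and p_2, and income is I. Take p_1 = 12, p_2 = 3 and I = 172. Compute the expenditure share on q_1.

share on q_1 = 0.6032

This is Cobb-Douglas in (q_1−8, q_2−15): tangency gives 0.25·p_2·(q_2−15) = 0.75·p_1·(q_1−8).
After buying the subsistence bundle (8, 15), a share 0.25 of the remaining income goes to q_1: q_1* = 8 + 0.25·(I − 8p_1 − 15p_2)/p_1.
Discretionary income = 172 − 8·12 − 15·3 = 31; q_1* = 8 + 0.25·31/12 = 8.6458; q_2* = 15 + 0.75·31/3 = 22.75.
Expenditure on q_1: 12·8.6458 = 103.75; share = 0.6032.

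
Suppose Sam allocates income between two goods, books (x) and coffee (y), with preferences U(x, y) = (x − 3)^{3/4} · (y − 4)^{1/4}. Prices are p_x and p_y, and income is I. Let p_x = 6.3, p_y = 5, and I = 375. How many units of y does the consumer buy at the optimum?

y* = 20.805

MRS = 3·(y−4)/(x−3). Tangency with p_x/p_y gives y−4 = (1/3)·(p_x/p_y)·(x−3).
Substituting into the budget: x* = 3 + 0.75·(I − 3·p_x − 4·p_y)/p_x, and y* = 4 + 0.25·(…)/p_y.
Discretionary income = 375 − 3·6.3 − 4·5 = 336.1; y* = 4 + 0.25·336.1/5 = 20.805.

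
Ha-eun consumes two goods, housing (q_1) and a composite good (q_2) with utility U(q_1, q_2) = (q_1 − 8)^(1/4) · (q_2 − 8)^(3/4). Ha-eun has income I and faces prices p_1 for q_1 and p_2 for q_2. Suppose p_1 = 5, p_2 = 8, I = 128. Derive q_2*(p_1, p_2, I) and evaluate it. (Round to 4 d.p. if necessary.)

MRS = (1/3)·(q_2−8)/(q_1−8). Tangency with p_1/p_2 gives q_2−8 = 3·(p_1/p_2)·(q_1−8).
Substituting into the budget: q_1* = 8 + 0.25·(I − 8·p_1 − 8·p_2)/p_1, and q_2* = 8 + 0.75·(…)/p_2.
Discretionary income = 128 − 8·5 − 8·8 = 24; q_2* = 8 + 0.75·24/8 = 10.25.

q_2* = 10.25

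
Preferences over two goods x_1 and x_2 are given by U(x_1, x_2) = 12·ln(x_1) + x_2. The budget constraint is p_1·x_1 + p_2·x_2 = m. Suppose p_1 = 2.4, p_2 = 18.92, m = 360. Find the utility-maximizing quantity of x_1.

Set MRS = p_1/p_2: (12/x_1)/1 = p_1/p_2.
So x_1*(p_1,p_2) = 12·p_2/p_1, independent of income; and x_2* = (m − 12·p_2)/p_2.
At the given prices: x_1* = 12·18.92/2.4 = 94.6.

x_1* = 94.6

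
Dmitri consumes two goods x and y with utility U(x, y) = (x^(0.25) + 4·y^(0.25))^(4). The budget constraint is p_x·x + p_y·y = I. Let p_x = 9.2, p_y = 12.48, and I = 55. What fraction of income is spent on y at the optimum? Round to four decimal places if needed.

Substitute y = (y/x)·x into the budget: x* = I/(p_x + p_y·(y/x)).
Numerically y/x = 4.228415, so x* = 55/(9.2 + 12.48·4.228415) = 0.8875 and y* = 4.228415·0.8875 = 3.7528.
Expenditure on y: 12.48·3.7528 = 46.8348; share = 0.8515.

share on y = 0.8515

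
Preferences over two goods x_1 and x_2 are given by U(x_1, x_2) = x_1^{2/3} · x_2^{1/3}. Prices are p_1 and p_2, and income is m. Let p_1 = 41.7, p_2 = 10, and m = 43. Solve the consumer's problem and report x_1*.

x_1* = 0.6875

The MRS is 2·x_2/x_1. Set MRS = p_1/p_2.
So 2/3·p_2·x_2 = 1/3·p_1·x_1; combined with the budget, a share 2/3 of income goes to x_1.
Demand: x_1*(p_1,p_2,m) = 2/3·m/p_1 and x_2* = 1/3·m/p_2.
At p_1=41.7, p_2=10, m=43: x_1* = 2/3·43/41.7 = 0.6875.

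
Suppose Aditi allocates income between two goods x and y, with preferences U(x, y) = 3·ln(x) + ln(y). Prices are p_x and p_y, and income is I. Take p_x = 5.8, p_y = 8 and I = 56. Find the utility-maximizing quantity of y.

y* = 1.75

The MRS is 3·y/x. Set MRS = p_x/p_y.
Rearranging, p_y·y = (1/3)·p_x·x. Substituting into the budget gives p_x·x·(1 + (1/3)) = I.
Demand: x*(p_x,p_y,I) = 0.75·I/p_x and y* = 0.25·I/p_y.
At p_x=5.8, p_y=8, I=56: y* = 0.25·56/8 = 1.75.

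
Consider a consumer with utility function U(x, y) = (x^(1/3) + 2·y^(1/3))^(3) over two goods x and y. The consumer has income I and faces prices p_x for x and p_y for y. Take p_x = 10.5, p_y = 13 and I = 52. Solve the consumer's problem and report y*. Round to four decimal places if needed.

y* = 2.8707

MU_x ∝ x^(-2/3), MU_y ∝ 2·y^(-2/3), so MRS = (1/2)·(y/x)^(2/3) = p_x/p_y.
Solve for the ratio: y/x = [2·p_x/p_y]^(1.5).
Substitute y = (y/x)·x into the budget: x* = I/(p_x + p_y·(y/x)).
Numerically y/x = 2.053118, so x* = 52/(10.5 + 13·2.053118) = 1.3982 and y* = 2.053118·1.3982 = 2.8707.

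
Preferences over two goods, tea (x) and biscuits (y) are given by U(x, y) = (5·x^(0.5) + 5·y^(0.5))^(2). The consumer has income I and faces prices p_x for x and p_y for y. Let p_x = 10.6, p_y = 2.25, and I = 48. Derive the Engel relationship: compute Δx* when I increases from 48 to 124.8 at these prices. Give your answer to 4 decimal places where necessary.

MU_x ∝ 5·x^(-0.5), MU_y ∝ 5·y^(-0.5), so MRS = (y/x)^(0.5) = p_x/p_y.
Hence y/x = (p_x/p_y)^(1/(0.5)), i.e. raised to the 2 power.
Substitute y = (y/x)·x into the budget: x* = I/(p_x + p_y·(y/x)).
Numerically y/x = 22.194568, so x* = 48/(10.6 + 2.25·22.194568) = 0.7929.
At I' = 124.8: x* = 2.0615. Change: 2.0615 − 0.7929 = 1.2686.

Δx* = 1.2686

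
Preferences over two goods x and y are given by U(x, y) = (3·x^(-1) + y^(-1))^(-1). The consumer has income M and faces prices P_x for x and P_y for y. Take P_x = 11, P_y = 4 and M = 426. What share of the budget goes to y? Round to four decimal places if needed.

share on y = 0.2582

Substitute y = (y/x)·x into the budget: x* = M/(P_x + P_y·(y/x)).
Numerically y/x = 0.957427, so x* = 426/(11 + 4·0.957427) = 28.7261 and y* = 0.957427·28.7261 = 27.5032.
Expenditure on y: 4·27.5032 = 110.0127; share = 0.2582.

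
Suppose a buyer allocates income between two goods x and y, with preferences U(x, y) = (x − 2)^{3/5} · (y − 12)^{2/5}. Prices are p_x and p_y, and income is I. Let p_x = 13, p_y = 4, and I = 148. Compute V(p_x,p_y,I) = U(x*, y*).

V = 4.6533

MRS = (3/2)·(y−12)/(x−2). Tangency with p_x/p_y gives y−12 = (2/3)·(p_x/p_y)·(x−2).
After buying the subsistence bundle (2, 12), a share 0.6 of the remaining income goes to x: x* = 2 + 0.6·(I − 2p_x − 12p_y)/p_x.
Discretionary income = 148 − 2·13 − 12·4 = 74; x* = 2 + 0.6·74/13 = 5.4154; y* = 12 + 0.4·74/4 = 19.4.
Utility at the optimum: U(5.4154, 19.4) = 4.6533.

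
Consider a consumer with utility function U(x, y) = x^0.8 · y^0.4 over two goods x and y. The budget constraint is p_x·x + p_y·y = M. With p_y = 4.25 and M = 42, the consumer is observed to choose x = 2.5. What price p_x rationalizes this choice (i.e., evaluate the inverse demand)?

The MRS is 2·y/x. Set MRS = p_x/p_y.
So 0.8·p_y·y = 0.4·p_x·x; combined with the budget, a share 2/3 of income goes to x.
Demand: x*(p_x,p_y,M) = 2/3·M/p_x and y* = 1/3·M/p_y.
Set x* = 2.5 in the demand function and solve for p_x: p_x = 11.2.

p_x = 11.2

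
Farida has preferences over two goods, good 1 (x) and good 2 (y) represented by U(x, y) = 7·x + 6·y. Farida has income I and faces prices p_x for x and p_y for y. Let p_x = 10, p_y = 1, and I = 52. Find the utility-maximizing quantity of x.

x* = 0

Numerically: x* = 0, y* = 52.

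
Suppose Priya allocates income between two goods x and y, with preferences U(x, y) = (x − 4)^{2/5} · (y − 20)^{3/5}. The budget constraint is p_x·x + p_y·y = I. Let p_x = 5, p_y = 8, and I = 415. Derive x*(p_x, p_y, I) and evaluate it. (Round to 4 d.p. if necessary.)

MRS = (2/3)·(y−20)/(x−4). Tangency with p_x/p_y gives y−20 = (3/2)·(p_x/p_y)·(x−4).
Substituting into the budget: x* = 4 + 0.4·(I − 4·p_x − 20·p_y)/p_x, and y* = 20 + 0.6·(…)/p_y.
Discretionary income = 415 − 4·5 − 20·8 = 235; x* = 4 + 0.4·235/5 = 22.8.

x* = 22.8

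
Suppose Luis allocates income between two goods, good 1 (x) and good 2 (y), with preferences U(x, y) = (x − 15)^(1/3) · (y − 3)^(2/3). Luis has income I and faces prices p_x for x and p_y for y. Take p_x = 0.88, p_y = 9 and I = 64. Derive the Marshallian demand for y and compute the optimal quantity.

This is Cobb-Douglas in (x−15, y−3): tangency gives 1/3·p_y·(y−3) = 2/3·p_x·(x−15).
Substituting into the budget: x* = 15 + 1/3·(I − 15·p_x − 3·p_y)/p_x, and y* = 3 + 2/3·(…)/p_y.
Discretionary income = 64 − 15·0.88 − 3·9 = 23.8; y* = 3 + 2/3·23.8/9 = 4.763.

y* = 4.763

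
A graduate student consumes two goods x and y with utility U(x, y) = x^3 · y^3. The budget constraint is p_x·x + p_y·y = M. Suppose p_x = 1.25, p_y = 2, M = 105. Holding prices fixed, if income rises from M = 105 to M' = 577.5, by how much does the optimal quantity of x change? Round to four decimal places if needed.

Δx* = 189

The MRS is y/x. Set MRS = p_x/p_y.
Rearranging, p_y·y = p_x·x. Substituting into the budget gives p_x·x·(1 + 1) = M.
Demand: x*(p_x,p_y,M) = 0.5·M/p_x and y* = 0.5·M/p_y.
At p_x=1.25, p_y=2, M=105: x* = 0.5·105/1.25 = 42.
At M' = 577.5: x* = 231. Change: 231 − 42 = 189.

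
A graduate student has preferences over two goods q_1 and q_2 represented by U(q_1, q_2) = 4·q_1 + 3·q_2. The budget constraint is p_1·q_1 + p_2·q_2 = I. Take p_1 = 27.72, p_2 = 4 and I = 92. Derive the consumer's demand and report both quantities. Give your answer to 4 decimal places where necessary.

q_1* = 0, q_2* = 23

Perfect substitutes: compare marginal utility per dollar. 4/p_1 vs 3/p_2 → 0.1443 vs 0.75.
q_2 gives more utility per dollar, so spend all income on q_2: q_2* = I/p_2, q_1* = 0.
Numerically: q_1* = 0, q_2* = 23.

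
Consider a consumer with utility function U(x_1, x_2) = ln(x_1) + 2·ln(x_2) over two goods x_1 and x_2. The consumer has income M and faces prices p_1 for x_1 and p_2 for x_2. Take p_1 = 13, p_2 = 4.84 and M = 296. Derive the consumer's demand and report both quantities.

Tangency: MRS = (1/2)·x_2/x_1 = p_1/p_2.
Rearranging, p_2·x_2 = 2·p_1·x_1. Substituting into the budget gives p_1·x_1·(1 + 2) = M.
Demand: x_1*(p_1,p_2,M) = 1/3·M/p_1 and x_2* = 2/3·M/p_2.
At p_1=13, p_2=4.84, M=296: x_1* = 1/3·296/13 = 7.5897, x_2* = 40.7713.

x_1* = 7.5897, x_2* = 40.7713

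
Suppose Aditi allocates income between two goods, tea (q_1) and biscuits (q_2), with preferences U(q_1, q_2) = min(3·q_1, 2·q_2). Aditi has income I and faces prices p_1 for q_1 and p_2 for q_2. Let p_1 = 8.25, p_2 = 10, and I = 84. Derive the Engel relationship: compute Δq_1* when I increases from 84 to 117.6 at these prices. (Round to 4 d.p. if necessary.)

Δq_1* = 1.4452

Demand: q_1*(p_1,p_2,I) = 2·I/(2·p_1 + 3·p_2), q_2* = 3·I/(2·p_1 + 3·p_2).
Here 2·8.25 + 3·10 = 46.5, giving q_1* = 3.6129.
At I' = 117.6: q_1* = 5.0581. Change: 5.0581 − 3.6129 = 1.4452.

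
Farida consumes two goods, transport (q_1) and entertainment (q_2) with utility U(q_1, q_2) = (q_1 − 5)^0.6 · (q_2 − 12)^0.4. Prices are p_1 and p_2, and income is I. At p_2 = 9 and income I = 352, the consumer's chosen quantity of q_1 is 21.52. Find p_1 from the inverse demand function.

p_1 = 7.5

Let q_1' = q_1−5, q_2' = q_2−12. MRS = (3/2)·q_2'/q_1' = p_1/p_2.
Substituting into the budget: q_1* = 5 + 0.6·(I − 5·p_1 − 12·p_2)/p_1, and q_2* = 12 + 0.4·(…)/p_2.
Set q_1* = 21.52 in the demand function and solve for p_1: p_1 = 7.5.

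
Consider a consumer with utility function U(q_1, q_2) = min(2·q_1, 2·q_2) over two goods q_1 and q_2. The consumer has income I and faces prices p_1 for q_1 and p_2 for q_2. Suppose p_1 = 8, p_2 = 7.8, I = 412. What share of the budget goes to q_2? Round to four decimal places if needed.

share on q_2 = 0.4937

Here 2·8 + 2·7.8 = 31.6, giving q_1* = 26.0759 and q_2* = 26.0759.
Expenditure on q_2: 7.8·26.0759 = 203.3924; share = 0.4937.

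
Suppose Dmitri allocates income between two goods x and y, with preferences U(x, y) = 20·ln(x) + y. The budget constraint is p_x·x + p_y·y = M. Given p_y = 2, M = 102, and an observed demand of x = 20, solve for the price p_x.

p_x = 2

MU_x = 20/x, MU_y = 1. Tangency: 20/x = p_x/p_y.
So x*(p_x,p_y) = 20·p_y/p_x, independent of income; and y* = (M − 20·p_y)/p_y.
Set x* = 20 in the demand function and solve for p_x: p_x = 2.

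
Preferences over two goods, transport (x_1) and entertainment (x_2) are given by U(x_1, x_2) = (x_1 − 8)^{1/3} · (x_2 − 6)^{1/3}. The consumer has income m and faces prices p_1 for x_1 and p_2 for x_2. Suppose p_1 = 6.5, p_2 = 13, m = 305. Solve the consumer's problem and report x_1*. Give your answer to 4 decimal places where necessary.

MRS = (x_2−6)/(x_1−8). Tangency with p_1/p_2 gives x_2−6 = (p_1/p_2)·(x_1−8).
After buying the subsistence bundle (8, 6), a share 0.5 of the remaining income goes to x_1: x_1* = 8 + 0.5·(m − 8p_1 − 6p_2)/p_1.
Discretionary income = 305 − 8·6.5 − 6·13 = 175; x_1* = 8 + 0.5·175/6.5 = 21.4615.

x_1* = 21.4615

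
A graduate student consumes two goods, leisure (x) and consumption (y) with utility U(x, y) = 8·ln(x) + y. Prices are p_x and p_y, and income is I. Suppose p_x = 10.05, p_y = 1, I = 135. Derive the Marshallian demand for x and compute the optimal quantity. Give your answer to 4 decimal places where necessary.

x* = 0.796

Set MRS = p_x/p_y: (8/x)/1 = p_x/p_y.
So x*(p_x,p_y) = 8·p_y/p_x, independent of income; and y* = (I − 8·p_y)/p_y.
At the given prices: x* = 8·1/10.05 = 0.796.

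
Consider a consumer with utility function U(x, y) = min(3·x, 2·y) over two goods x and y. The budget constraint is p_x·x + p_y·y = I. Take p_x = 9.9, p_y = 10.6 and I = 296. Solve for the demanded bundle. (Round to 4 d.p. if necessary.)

x* = 11.4729, y* = 17.2093

Leontief preferences: the optimum is at the kink where x/2 = y/3, i.e. y = (3/2)·x.
Budget: p_x·x + p_y·(3/2)·x = I, so (2·p_x + 3·p_y)·x = 2·I.
Demand: x*(p_x,p_y,I) = 2·I/(2·p_x + 3·p_y), y* = 3·I/(2·p_x + 3·p_y).
Here 2·9.9 + 3·10.6 = 51.6, giving x* = 11.4729 and y* = 17.2093.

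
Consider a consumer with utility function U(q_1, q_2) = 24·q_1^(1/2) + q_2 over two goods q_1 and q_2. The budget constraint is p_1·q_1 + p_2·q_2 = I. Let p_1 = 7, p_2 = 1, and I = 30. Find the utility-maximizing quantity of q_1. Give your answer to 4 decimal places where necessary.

q_1* = 2.9388

Utility is quasi-linear in q_2; the FOC for q_1 is 12/√q_1 = p_1/p_2.
Solve: √q_1 = 12·p_2/p_1, so q_1*(p_1,p_2) = (12·p_2/p_1)², and q_2* = (I − p_1·q_1*)/p_2.
Plugging in: q_1* = (12·1/7)² = 2.9388.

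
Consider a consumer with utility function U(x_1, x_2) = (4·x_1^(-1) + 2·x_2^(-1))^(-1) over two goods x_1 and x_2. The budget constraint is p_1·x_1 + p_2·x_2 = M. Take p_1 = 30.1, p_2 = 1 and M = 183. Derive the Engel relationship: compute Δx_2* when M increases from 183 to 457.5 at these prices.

MRS = MU_x_1/MU_x_2 = 2·(x_2/x_1)^(2). Set equal to p_1/p_2.
Hence x_2/x_1 = ((1/2)·p_1/p_2)^(1/(2)), i.e. raised to the 0.5 power.
With the ratio pinned down, the budget gives x_1* = M/(p_1 + p_2·(x_2/x_1)) and x_2* = (x_2/x_1)·x_1*.
Numerically x_2/x_1 = 3.879433, so x_1* = 183/(30.1 + 1·3.879433) = 5.3856 and x_2* = 3.879433·5.3856 = 20.8931.
At M' = 457.5: x_2* = 52.2328. Change: 52.2328 − 20.8931 = 31.3397.

Δx_2* = 31.3397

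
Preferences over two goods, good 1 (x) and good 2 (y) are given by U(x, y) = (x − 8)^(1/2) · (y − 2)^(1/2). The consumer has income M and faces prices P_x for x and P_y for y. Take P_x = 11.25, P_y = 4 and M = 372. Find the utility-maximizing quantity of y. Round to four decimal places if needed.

y* = 36.25

MRS = (y−2)/(x−8). Tangency with P_x/P_y gives y−2 = (P_x/P_y)·(x−8).
After buying the subsistence bundle (8, 2), a share 0.5 of the remaining income goes to x: x* = 8 + 0.5·(M − 8P_x − 2P_y)/P_x.
Discretionary income = 372 − 8·11.25 − 2·4 = 274; y* = 2 + 0.5·274/4 = 36.25.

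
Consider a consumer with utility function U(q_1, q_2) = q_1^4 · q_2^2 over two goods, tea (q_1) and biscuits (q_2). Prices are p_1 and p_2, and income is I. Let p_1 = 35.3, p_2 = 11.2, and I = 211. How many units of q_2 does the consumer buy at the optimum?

Tangency: MRS = 2·q_2/q_1 = p_1/p_2.
Rearranging, p_2·q_2 = (1/2)·p_1·q_1. Substituting into the budget gives p_1·q_1·(1 + (1/2)) = I.
Demand: q_1*(p_1,p_2,I) = 2/3·I/p_1 and q_2* = 1/3·I/p_2.
At p_1=35.3, p_2=11.2, I=211: q_2* = 1/3·211/11.2 = 6.2798.

q_2* = 6.2798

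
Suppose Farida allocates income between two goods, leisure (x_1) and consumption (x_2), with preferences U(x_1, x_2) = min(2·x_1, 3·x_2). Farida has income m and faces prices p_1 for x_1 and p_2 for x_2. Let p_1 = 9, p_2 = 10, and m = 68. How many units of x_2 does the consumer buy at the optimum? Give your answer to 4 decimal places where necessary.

x_2* = 2.8936

Demand: x_1*(p_1,p_2,m) = 3·m/(3·p_1 + 2·p_2), x_2* = 2·m/(3·p_1 + 2·p_2).
Here 3·9 + 2·10 = 47, giving x_2* = 2.8936.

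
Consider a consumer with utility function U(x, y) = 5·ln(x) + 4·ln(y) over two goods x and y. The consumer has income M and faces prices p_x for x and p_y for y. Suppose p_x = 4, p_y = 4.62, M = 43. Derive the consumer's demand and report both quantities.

MU_x/MU_y = (5·y)/(4·x); tangency sets this equal to p_x/p_y.
So 5·p_y·y = 4·p_x·x; combined with the budget, a share 5/9 of income goes to x.
Demand: x*(p_x,p_y,M) = 5/9·M/p_x and y* = 4/9·M/p_y.
At p_x=4, p_y=4.62, M=43: x* = 5/9·43/4 = 5.9722, y* = 4.1366.

x* = 5.9722, y* = 4.1366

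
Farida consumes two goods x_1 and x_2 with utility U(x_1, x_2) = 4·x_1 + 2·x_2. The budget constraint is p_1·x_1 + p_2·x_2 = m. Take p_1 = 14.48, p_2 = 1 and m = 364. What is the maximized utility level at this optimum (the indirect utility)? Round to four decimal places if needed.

V = 728

Perfect substitutes: compare marginal utility per dollar. 4/p_1 vs 2/p_2 → 0.2762 vs 2.
x_2 gives more utility per dollar, so spend all income on x_2: x_2* = m/p_2, x_1* = 0.
Numerically: x_1* = 0, x_2* = 364.
Utility at the optimum: U(0, 364) = 728.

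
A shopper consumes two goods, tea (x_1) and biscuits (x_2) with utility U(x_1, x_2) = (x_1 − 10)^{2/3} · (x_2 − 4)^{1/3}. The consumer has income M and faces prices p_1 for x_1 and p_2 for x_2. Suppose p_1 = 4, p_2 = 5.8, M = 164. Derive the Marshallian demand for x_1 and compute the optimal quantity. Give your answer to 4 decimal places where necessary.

After buying the subsistence bundle (10, 4), a share 2/3 of the remaining income goes to x_1: x_1* = 10 + 2/3·(M − 10p_1 − 4p_2)/p_1.
Discretionary income = 164 − 10·4 − 4·5.8 = 100.8; x_1* = 10 + 2/3·100.8/4 = 26.8.

x_1* = 26.8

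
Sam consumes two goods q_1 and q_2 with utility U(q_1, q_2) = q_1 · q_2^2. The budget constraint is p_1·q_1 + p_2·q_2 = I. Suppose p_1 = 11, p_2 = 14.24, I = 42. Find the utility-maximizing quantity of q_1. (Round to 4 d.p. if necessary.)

q_1* = 1.2727

The MRS is (1/2)·q_2/q_1. Set MRS = p_1/p_2.
Rearranging, p_2·q_2 = 2·p_1·q_1. Substituting into the budget gives p_1·q_1·(1 + 2) = I.
Demand: q_1*(p_1,p_2,I) = 1/3·I/p_1 and q_2* = 2/3·I/p_2.
At p_1=11, p_2=14.24, I=42: q_1* = 1/3·42/11 = 1.2727.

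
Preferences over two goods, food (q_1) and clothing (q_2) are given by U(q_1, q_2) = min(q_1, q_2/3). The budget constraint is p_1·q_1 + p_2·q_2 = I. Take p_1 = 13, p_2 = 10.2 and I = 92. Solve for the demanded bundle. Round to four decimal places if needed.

Leontief preferences: the optimum is at the kink where q_1/1 = q_2/3, i.e. q_2 = 3·q_1.
Budget: p_1·q_1 + p_2·3·q_1 = I, so (p_1 + 3·p_2)·q_1 = I.
Demand: q_1*(p_1,p_2,I) = I/(p_1 + 3·p_2), q_2* = 3·I/(p_1 + 3·p_2).
Here 13 + 3·10.2 = 43.6, giving q_1* = 2.1101 and q_2* = 6.3303.

q_1* = 2.1101, q_2* = 6.3303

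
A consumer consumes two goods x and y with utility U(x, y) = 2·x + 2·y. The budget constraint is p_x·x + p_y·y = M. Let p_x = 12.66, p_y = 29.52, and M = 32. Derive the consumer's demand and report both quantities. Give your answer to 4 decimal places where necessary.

Linear utility — the consumer picks whichever good has higher MU/price: 2/12.66 = 0.158 vs 2/29.52 = 0.0678.
x gives more utility per dollar, so spend all income on x: x* = M/p_x, y* = 0.
Numerically: x* = 2.5276, y* = 0.

x* = 2.5276, y* = 0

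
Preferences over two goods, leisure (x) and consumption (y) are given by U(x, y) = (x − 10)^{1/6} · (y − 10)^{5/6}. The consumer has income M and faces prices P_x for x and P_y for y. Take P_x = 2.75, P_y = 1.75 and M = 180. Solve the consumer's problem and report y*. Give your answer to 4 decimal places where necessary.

MRS = (1/5)·(y−10)/(x−10). Tangency with P_x/P_y gives y−10 = 5·(P_x/P_y)·(x−10).
Substituting into the budget: x* = 10 + 1/6·(M − 10·P_x − 10·P_y)/P_x, and y* = 10 + 5/6·(…)/P_y.
Discretionary income = 180 − 10·2.75 − 10·1.75 = 135; y* = 10 + 5/6·135/1.75 = 74.2857.

y* = 74.2857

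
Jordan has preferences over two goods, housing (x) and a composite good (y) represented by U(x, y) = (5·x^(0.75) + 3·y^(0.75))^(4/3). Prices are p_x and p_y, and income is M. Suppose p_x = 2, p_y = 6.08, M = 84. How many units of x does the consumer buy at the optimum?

x* = 41.8071

MRS = MU_x/MU_y = (5/3)·(y/x)^(0.25). Set equal to p_x/p_y.
Solve for the ratio: y/x = [(3/5)·p_x/p_y]^(4).
With the ratio pinned down, the budget gives x* = M/(p_x + p_y·(y/x)) and y* = (y/x)·x*.
Numerically y/x = 0.001517, so x* = 84/(2 + 6.08·0.001517) = 41.8071.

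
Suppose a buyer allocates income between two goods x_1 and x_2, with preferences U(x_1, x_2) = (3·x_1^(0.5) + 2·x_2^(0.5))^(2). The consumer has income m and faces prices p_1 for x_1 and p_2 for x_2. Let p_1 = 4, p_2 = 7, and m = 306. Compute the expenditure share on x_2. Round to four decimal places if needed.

share on x_2 = 0.2025

MU_x_1 ∝ 3·x_1^(-0.5), MU_x_2 ∝ 2·x_2^(-0.5), so MRS = (3/2)·(x_2/x_1)^(0.5) = p_1/p_2.
Solve for the ratio: x_2/x_1 = [(2/3)·p_1/p_2]^(2).
With the ratio pinned down, the budget gives x_1* = m/(p_1 + p_2·(x_2/x_1)) and x_2* = (x_2/x_1)·x_1*.
Numerically x_2/x_1 = 0.145125, so x_1* = 306/(4 + 7·0.145125) = 61.0063 and x_2* = 0.145125·61.0063 = 8.8535.
Expenditure on x_2: 7·8.8535 = 61.9747; share = 0.2025.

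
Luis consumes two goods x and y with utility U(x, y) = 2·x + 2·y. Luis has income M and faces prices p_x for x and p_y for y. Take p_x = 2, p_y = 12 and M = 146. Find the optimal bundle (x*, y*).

x gives more utility per dollar, so spend all income on x: x* = M/p_x, y* = 0.
Numerically: x* = 73, y* = 0.

x* = 73, y* = 0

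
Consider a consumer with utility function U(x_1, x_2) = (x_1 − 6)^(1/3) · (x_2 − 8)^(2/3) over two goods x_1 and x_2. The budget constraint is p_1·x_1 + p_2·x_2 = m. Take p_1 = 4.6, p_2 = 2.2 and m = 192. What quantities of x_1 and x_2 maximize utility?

Substituting into the budget: x_1* = 6 + 1/3·(m − 6·p_1 − 8·p_2)/p_1, and x_2* = 8 + 2/3·(…)/p_2.
Discretionary income = 192 − 6·4.6 − 8·2.2 = 146.8; x_1* = 6 + 1/3·146.8/4.6 = 16.6377; x_2* = 8 + 2/3·146.8/2.2 = 52.4848.

x_1* = 16.6377, x_2* = 52.4848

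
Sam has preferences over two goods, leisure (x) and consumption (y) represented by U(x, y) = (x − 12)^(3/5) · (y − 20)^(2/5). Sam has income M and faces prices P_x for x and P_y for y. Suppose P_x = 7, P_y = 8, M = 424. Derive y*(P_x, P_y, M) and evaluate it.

MRS = (3/2)·(y−20)/(x−12). Tangency with P_x/P_y gives y−20 = (2/3)·(P_x/P_y)·(x−12).
After buying the subsistence bundle (12, 20), a share 0.6 of the remaining income goes to x: x* = 12 + 0.6·(M − 12P_x − 20P_y)/P_x.
Discretionary income = 424 − 12·7 − 20·8 = 180; y* = 20 + 0.4·180/8 = 29.

y* = 29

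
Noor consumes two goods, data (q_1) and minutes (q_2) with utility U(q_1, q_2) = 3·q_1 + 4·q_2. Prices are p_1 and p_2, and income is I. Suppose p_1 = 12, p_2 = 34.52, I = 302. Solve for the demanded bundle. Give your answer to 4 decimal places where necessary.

q_1* = 25.1667, q_2* = 0

Linear utility — the consumer picks whichever good has higher MU/price: 3/12 = 0.25 vs 4/34.52 = 0.1159.
q_1 gives more utility per dollar, so spend all income on q_1: q_1* = I/p_1, q_2* = 0.
Numerically: q_1* = 25.1667, q_2* = 0.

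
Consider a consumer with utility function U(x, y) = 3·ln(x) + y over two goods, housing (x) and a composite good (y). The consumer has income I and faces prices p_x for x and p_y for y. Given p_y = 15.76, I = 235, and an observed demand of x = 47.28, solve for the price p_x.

MU_x = 3/x, MU_y = 1. Tangency: 3/x = p_x/p_y.
So x*(p_x,p_y) = 3·p_y/p_x, independent of income; and y* = (I − 3·p_y)/p_y.
Set x* = 47.28 in the demand function and solve for p_x: p_x = 1.

p_x = 1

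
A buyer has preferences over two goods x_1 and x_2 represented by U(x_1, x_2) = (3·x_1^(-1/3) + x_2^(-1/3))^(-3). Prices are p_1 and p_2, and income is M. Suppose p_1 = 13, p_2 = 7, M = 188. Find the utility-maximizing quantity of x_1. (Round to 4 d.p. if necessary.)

x_1* = 10.5114

Numerically x_2/x_1 = 0.6979, so x_1* = 188/(13 + 7·0.6979) = 10.5114.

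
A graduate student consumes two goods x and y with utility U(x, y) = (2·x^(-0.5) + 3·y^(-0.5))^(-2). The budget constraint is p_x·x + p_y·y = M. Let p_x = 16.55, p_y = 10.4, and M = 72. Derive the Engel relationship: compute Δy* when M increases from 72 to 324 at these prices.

Δy* = 12.814

MRS = MU_x/MU_y = (2/3)·(y/x)^(1.5). Set equal to p_x/p_y.
Solve for the ratio: y/x = [(3/2)·p_x/p_y]^(2/3).
Substitute y = (y/x)·x into the budget: x* = M/(p_x + p_y·(y/x)).
Numerically y/x = 1.786092, so x* = 72/(16.55 + 10.4·1.786092) = 2.0498 and y* = 1.786092·2.0498 = 3.6611.
At M' = 324: y* = 16.4751. Change: 16.4751 − 3.6611 = 12.814.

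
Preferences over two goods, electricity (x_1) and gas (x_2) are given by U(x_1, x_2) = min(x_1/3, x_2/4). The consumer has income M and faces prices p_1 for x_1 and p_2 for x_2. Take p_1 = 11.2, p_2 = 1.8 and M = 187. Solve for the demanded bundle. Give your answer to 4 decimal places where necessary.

Demand: x_1*(p_1,p_2,M) = 3·M/(3·p_1 + 4·p_2), x_2* = 4·M/(3·p_1 + 4·p_2).
Here 3·11.2 + 4·1.8 = 40.8, giving x_1* = 13.75 and x_2* = 18.3333.

x_1* = 13.75, x_2* = 18.3333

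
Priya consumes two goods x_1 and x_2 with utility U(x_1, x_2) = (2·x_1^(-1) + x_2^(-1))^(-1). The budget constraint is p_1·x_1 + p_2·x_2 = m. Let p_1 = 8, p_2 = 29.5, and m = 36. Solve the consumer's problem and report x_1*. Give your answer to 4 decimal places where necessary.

MU_x_1 ∝ 2·x_1^(-2), MU_x_2 ∝ x_2^(-2), so MRS = 2·(x_2/x_1)^(2) = p_1/p_2.
Solve for the ratio: x_2/x_1 = [(1/2)·p_1/p_2]^(0.5).
Substitute x_2 = (x_2/x_1)·x_1 into the budget: x_1* = m/(p_1 + p_2·(x_2/x_1)).
Numerically x_2/x_1 = 0.36823, so x_1* = 36/(8 + 29.5·0.36823) = 1.9085.

x_1* = 1.9085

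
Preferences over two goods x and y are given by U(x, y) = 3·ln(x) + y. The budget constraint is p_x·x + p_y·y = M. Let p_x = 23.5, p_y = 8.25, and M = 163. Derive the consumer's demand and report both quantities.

So x*(p_x,p_y) = 3·p_y/p_x, independent of income; and y* = (M − 3·p_y)/p_y.
At the given prices: x* = 3·8.25/23.5 = 1.0532, and y* = 16.7576.

x* = 1.0532, y* = 16.7576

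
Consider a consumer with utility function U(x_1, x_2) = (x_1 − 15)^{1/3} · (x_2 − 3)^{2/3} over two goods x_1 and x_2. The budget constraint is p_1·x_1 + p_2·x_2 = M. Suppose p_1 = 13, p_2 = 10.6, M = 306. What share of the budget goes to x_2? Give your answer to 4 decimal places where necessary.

Let x_1' = x_1−15, x_2' = x_2−3. MRS = (1/2)·x_2'/x_1' = p_1/p_2.
Substituting into the budget: x_1* = 15 + 1/3·(M − 15·p_1 − 3·p_2)/p_1, and x_2* = 3 + 2/3·(…)/p_2.
Discretionary income = 306 − 15·13 − 3·10.6 = 79.2; x_1* = 15 + 1/3·79.2/13 = 17.0308; x_2* = 3 + 2/3·79.2/10.6 = 7.9811.
Expenditure on x_2: 10.6·7.9811 = 84.6; share = 0.2765.

share on x_2 = 0.2765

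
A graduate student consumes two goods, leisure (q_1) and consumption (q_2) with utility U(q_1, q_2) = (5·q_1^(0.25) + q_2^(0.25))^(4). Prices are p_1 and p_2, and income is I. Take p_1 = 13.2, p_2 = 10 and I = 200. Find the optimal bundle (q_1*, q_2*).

Substitute q_2 = (q_2/q_1)·q_1 into the budget: q_1* = I/(p_1 + p_2·(q_2/q_1)).
Numerically q_2/q_1 = 0.169358, so q_1* = 200/(13.2 + 10·0.169358) = 13.4286 and q_2* = 0.169358·13.4286 = 2.2742.

q_1* = 13.4286, q_2* = 2.2742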